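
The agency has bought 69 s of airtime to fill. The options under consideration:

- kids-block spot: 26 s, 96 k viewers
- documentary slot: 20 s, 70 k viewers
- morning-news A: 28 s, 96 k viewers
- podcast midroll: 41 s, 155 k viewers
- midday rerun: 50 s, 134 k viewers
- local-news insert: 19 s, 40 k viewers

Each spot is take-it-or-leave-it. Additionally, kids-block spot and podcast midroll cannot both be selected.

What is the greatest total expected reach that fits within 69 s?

251

Density check — podcast midroll 3.78, kids-block spot 3.69, documentary slot 3.50, morning-news A 3.43 are the best per s.
Best packing: morning-news A + podcast midroll — 69 s, 251 total.
Next best is documentary slot + podcast midroll at 225 (61 s) — short by 26.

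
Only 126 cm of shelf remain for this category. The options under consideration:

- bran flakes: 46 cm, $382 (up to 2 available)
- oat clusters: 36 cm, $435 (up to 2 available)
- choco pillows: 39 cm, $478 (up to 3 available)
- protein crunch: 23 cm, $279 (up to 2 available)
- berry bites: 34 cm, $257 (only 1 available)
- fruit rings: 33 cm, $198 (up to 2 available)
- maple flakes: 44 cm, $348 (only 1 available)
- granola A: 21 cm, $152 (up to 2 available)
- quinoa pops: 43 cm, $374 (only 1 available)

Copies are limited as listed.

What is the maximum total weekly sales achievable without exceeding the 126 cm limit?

A density-first pass picks 3×choco pillows — 1434 at 117 cm.
The 39 cm tied up in choco pillows is better spent on 2×protein crunch — total rises to 1514 (124 cm).
That's the maximum — no swap from here does better than 1514.

1514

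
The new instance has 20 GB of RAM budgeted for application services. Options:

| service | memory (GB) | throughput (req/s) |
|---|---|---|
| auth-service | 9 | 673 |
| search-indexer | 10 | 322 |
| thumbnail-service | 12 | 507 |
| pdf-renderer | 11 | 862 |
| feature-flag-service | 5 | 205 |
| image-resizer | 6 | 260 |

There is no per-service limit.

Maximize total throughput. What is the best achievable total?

1535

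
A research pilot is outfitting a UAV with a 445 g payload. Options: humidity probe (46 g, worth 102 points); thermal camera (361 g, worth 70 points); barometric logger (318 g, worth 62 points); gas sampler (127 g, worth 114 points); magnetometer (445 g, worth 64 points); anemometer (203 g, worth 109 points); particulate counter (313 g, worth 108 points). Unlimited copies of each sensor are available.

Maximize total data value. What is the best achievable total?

Density check — humidity probe 2.22, gas sampler 0.90, anemometer 0.54 are the best per g.
9×humidity probe uses 414 of the 445 g and totals 918.
The spare 31 g is too small for any remaining sensor, and no exchange beats 918.

918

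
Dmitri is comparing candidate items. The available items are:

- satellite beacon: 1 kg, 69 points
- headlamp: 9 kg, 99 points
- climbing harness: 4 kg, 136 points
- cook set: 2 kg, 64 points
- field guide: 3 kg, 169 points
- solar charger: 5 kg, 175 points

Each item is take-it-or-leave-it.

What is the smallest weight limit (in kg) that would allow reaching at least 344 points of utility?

8

Minimise kg subject to total utility ≥ 344.
Taking satellite beacon + climbing harness + field guide gives 374 (≥ 344) for 8 kg.
Any bundle with less than 8 kg falls short of 344.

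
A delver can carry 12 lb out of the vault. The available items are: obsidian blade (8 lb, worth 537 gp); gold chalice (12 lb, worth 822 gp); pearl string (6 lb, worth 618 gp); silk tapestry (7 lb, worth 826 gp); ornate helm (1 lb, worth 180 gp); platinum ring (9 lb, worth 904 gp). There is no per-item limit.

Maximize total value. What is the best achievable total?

2160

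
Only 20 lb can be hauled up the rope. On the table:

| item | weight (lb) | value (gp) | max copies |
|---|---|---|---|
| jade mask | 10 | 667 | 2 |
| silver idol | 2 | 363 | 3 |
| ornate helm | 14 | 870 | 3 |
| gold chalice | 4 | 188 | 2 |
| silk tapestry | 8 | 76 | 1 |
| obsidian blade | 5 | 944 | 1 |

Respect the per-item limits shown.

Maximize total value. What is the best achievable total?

2409

By value per lb: obsidian blade 188.80, silver idol 181.50, jade mask 66.70, ornate helm 62.14 lead.
Best packing: 3×silver idol + 2×gold chalice + obsidian blade — 19 lb, 2409 total.
Nothing else within 20 lb beats 2409.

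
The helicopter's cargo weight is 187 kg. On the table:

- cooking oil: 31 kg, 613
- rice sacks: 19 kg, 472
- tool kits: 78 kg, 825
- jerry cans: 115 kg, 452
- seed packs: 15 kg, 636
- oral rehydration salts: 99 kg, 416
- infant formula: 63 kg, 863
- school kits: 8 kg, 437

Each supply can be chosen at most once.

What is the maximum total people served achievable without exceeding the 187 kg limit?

Greedy by ratio would take cooking oil + rice sacks + seed packs + infant formula + school kits: 136 kg used, total 3021.
Dropping cooking oil frees 31 kg; slotting in tool kits (78 kg) lifts the total to 3233 at 183 kg.
Next best is cooking oil + rice sacks + seed packs + infant formula + school kits at 3021 (136 kg) — short by 212.

3233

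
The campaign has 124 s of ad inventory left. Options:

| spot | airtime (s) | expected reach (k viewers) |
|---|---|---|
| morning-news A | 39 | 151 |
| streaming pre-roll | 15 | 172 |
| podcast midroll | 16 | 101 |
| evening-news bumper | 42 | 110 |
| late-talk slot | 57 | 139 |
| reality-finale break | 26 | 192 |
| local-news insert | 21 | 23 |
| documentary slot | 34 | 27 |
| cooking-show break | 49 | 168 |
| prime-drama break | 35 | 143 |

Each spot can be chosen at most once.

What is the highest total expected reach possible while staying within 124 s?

By expected reach per s: streaming pre-roll 11.47, reality-finale break 7.38, podcast midroll 6.31, prime-drama break 4.09 lead.
A density-first pass picks streaming pre-roll + podcast midroll + reality-finale break + local-news insert + prime-drama break — 631 at 113 s.
The 37 s tied up in podcast midroll and local-news insert is better spent on morning-news A — total rises to 658 (115 s).

658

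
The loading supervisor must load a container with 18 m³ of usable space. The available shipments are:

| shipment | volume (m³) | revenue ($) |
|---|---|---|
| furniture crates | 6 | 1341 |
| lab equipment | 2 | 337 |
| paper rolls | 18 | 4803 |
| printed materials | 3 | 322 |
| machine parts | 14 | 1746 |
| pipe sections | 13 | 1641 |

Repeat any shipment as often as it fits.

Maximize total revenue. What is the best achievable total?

Taking paper rolls: 18 m³ used, 4803 in revenue.
No other feasible combination exceeds 4803.

4803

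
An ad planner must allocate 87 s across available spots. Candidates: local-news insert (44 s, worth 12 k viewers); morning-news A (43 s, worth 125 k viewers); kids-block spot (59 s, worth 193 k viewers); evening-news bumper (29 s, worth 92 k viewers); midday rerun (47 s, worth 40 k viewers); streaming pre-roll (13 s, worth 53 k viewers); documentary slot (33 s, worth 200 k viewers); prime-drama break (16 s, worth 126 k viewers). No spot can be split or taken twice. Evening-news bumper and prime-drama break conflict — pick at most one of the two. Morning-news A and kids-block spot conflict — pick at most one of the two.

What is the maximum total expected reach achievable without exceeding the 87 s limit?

By expected reach per s: prime-drama break 7.88, documentary slot 6.06, streaming pre-roll 4.08 lead.
The ratio ordering already packs tightly: streaming pre-roll + documentary slot + prime-drama break, 62 s, 379.

379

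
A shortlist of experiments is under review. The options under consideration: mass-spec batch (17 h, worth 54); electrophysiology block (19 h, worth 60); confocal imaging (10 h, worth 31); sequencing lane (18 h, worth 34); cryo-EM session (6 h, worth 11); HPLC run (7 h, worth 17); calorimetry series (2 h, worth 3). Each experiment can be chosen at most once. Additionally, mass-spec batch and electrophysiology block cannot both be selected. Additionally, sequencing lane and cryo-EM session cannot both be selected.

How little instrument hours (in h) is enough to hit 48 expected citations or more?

Need the lightest bundle worth ≥ 48.
Taking mass-spec batch gives 54 (≥ 48) for 17 h.
Any bundle with less than 17 h falls short of 48.

17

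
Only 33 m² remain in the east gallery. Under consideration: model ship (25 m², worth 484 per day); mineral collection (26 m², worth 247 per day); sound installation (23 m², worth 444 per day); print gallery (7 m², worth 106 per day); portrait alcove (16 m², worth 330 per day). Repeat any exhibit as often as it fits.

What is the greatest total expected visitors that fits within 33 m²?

660

The ratio ordering already packs tightly: 2×portrait alcove, 32 m², 660.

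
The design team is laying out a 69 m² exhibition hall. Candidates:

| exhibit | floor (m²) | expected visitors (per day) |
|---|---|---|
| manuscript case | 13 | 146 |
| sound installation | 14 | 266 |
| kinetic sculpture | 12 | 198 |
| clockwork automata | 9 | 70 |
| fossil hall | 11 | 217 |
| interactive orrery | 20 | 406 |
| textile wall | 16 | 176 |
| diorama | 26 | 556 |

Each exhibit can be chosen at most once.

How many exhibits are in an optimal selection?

Best achievable expected visitors is 1377.
For example kinetic sculpture + fossil hall + interactive orrery + diorama achieves it, using 69 m².
Any selection reaching 1377 contains exactly 4 exhibits.

4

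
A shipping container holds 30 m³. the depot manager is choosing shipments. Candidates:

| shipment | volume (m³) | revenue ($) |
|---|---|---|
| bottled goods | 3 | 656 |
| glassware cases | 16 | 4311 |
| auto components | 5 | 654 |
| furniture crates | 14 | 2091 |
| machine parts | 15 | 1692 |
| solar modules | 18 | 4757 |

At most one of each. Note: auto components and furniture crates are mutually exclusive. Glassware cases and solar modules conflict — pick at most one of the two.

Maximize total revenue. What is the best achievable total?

6402

Ranking by ratio (revenue/m³): glassware cases 269.44, solar modules 264.28, bottled goods 218.67, furniture crates 149.36.
Taking the top-ratio shipments first gives bottled goods + glassware cases + auto components for 5621 (24 m³).
Replace bottled goods and auto components with furniture crates: the trade gains 781 net, giving 6402 at 30 m³.
An exhaustive check of the 64 subsets confirms 6402.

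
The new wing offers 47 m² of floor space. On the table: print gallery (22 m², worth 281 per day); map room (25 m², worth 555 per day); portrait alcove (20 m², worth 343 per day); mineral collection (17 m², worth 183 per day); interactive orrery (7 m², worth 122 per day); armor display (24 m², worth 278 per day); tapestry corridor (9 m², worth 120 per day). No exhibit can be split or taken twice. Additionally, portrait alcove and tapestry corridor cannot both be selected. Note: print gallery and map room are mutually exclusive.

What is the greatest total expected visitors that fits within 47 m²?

898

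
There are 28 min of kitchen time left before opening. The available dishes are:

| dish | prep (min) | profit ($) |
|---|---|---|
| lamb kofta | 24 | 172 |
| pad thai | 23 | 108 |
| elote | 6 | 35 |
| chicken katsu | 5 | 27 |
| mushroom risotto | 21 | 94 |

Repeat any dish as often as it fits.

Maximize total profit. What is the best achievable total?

172

By profit per min: lamb kofta 7.17, elote 5.83, chicken katsu 5.40, pad thai 4.70 lead.
Lamb kofta uses 24 of the 28 min and totals 172.
The spare 4 min is too small for any remaining dish, and no exchange beats 172.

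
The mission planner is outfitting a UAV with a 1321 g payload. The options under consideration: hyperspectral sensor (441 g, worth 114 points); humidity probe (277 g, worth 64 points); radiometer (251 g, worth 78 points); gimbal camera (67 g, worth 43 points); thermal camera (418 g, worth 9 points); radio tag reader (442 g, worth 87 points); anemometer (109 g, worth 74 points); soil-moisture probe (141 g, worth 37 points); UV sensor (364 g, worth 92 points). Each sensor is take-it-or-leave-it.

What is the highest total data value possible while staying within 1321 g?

410

Best packing: hyperspectral sensor + humidity probe + radiometer + gimbal camera + anemometer + soil-moisture probe — 1286 g, 410 total.
The spare 35 g is too small for any remaining sensor, and no exchange beats 410.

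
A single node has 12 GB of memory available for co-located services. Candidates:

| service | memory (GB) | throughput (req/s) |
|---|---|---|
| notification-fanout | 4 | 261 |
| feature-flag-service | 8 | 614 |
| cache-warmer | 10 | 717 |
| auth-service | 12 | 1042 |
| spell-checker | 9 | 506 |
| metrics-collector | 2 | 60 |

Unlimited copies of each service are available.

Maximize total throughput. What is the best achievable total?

Density check — auth-service 86.83, feature-flag-service 76.75, cache-warmer 71.70 are the best per GB.
Best packing: auth-service — 12 GB, 1042 total.
No other feasible combination exceeds 1042.

1042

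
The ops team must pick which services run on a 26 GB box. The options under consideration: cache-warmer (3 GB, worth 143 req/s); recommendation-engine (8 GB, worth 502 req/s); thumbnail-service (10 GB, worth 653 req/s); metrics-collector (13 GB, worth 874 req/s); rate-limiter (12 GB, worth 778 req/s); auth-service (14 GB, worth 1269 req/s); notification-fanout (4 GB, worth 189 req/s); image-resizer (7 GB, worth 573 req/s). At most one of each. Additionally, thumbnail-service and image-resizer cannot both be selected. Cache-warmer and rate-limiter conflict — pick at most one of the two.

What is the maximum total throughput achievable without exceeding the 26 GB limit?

A density-first pass picks cache-warmer + auth-service + image-resizer — 1985 at 24 GB.
Dropping cache-warmer and image-resizer frees 10 GB; slotting in rate-limiter (12 GB) lifts the total to 2047 at 26 GB.

2047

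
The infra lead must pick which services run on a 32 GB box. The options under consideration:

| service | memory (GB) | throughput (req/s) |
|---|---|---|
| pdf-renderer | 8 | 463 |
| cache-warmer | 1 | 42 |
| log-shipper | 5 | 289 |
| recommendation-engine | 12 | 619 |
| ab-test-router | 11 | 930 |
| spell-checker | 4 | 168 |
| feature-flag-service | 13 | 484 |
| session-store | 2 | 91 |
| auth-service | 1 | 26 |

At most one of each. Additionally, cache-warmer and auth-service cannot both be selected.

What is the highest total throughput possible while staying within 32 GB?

2054

Best packing: pdf-renderer + cache-warmer + recommendation-engine + ab-test-router — 32 GB, 2054 total.
That's the maximum — no feasible swap from here does better than 2054.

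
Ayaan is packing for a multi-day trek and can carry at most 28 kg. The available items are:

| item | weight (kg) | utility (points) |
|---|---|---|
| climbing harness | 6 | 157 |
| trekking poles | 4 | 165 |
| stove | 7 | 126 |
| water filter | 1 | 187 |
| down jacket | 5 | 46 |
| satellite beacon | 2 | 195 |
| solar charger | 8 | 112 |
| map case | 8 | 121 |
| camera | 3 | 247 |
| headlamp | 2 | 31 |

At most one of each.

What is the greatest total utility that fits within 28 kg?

1123

Ranking by ratio (utility/kg): water filter 187.00, satellite beacon 97.50, camera 82.33.
A density-first pass picks climbing harness + trekking poles + stove + water filter + satellite beacon + camera + headlamp — 1108 at 25 kg.
Dropping headlamp frees 2 kg; slotting in down jacket (5 kg) lifts the total to 1123 at 28 kg.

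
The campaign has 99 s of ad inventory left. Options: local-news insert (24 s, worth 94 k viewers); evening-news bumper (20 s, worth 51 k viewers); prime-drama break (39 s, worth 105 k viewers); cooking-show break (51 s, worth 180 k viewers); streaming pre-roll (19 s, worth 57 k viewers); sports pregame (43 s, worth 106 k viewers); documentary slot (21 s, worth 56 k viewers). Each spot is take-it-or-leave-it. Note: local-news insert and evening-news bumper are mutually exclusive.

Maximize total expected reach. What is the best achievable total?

Ranking by ratio (expected reach/s): local-news insert 3.92, cooking-show break 3.53, streaming pre-roll 3.00.
The ratio ordering already packs tightly: local-news insert + cooking-show break + streaming pre-roll, 94 s, 331.
Every other selection either busts 99 s or breaks a pairing rule or fails to beat 331.

331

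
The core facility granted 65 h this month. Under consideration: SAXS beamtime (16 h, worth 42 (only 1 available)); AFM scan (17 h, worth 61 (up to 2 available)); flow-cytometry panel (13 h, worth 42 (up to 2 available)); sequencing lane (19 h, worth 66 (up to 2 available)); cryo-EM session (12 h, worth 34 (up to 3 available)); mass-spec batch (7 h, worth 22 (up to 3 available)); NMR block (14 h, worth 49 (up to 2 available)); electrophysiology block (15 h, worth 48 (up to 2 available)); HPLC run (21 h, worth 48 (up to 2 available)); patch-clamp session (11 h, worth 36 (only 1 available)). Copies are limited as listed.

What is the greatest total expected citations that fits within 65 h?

225

Ranking by ratio (expected citations/h): AFM scan 3.59, NMR block 3.50, sequencing lane 3.47, patch-clamp session 3.27.
A density-first pass picks 2×AFM scan + 2×NMR block — 220 at 62 h.
The 17 h tied up in AFM scan is better spent on sequencing lane — total rises to 225 (64 h).
No other feasible combination exceeds 225.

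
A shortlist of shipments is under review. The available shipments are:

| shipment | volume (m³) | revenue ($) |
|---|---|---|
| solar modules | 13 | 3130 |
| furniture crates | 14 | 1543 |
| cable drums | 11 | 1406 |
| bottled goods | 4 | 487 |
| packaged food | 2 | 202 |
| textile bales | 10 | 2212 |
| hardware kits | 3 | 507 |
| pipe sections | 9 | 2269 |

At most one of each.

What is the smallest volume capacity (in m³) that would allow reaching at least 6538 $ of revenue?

31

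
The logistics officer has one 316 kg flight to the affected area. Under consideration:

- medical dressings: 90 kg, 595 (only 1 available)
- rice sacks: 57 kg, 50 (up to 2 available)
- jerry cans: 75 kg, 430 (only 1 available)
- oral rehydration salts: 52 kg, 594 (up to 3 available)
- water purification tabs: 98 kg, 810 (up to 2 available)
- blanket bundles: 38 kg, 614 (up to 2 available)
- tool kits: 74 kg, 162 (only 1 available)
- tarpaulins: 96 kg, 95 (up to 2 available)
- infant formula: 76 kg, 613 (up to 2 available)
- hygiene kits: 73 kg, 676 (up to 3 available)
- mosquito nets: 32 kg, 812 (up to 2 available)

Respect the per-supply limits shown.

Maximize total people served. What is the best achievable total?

By people served per kg: mosquito nets 25.38, blanket bundles 16.16, oral rehydration salts 11.42 lead.
Taking 3×oral rehydration salts + 2×blanket bundles + 2×mosquito nets: 296 kg used, 4634 in people served.

4634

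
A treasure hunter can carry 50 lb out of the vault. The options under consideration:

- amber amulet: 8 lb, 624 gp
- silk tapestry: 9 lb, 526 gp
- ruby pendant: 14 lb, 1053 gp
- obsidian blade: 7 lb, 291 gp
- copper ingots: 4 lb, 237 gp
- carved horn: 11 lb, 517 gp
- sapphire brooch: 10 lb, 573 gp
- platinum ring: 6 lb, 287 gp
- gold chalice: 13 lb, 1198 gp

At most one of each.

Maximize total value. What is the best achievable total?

3688

Density check — gold chalice 92.15, amber amulet 78.00, ruby pendant 75.21 are the best per lb.
The ratio heuristic lands on amber amulet + silk tapestry + ruby pendant + copper ingots + gold chalice (3638) but leaves 2 lb idle.
The 4 lb tied up in copper ingots is better spent on platinum ring — total rises to 3688 (50 lb).
Nothing else within 50 lb beats 3688.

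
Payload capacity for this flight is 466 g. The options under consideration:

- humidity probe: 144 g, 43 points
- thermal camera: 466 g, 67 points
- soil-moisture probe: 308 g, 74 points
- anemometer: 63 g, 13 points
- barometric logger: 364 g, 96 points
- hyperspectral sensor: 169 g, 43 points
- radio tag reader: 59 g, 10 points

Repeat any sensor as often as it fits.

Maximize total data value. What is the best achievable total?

129

3×humidity probe uses 432 of the 466 g and totals 129.
Nothing else within 466 g beats 129.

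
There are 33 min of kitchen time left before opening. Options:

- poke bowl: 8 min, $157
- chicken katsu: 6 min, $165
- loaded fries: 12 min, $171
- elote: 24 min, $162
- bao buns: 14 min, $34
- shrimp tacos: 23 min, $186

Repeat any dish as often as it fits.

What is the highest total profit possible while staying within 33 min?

825

By profit per min: chicken katsu 27.50, poke bowl 19.62, loaded fries 14.25 lead.
Taking 5×chicken katsu: 30 min used, 825 in profit.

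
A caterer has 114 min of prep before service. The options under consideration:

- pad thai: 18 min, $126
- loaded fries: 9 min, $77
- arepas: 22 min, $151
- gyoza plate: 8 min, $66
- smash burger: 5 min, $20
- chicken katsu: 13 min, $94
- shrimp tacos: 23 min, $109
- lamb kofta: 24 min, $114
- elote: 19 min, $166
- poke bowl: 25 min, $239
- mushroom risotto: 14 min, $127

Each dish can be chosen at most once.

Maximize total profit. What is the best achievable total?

A density-first pass picks pad thai + loaded fries + gyoza plate + smash burger + chicken katsu + elote + poke bowl + mushroom risotto — 915 at 111 min.
Replace pad thai and smash burger with arepas: the trade gains 5 net, giving 920 at 110 min.

920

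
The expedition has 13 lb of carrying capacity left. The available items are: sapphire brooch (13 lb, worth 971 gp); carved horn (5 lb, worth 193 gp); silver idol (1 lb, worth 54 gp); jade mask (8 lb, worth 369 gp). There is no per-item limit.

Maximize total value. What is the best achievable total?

971

Best packing: sapphire brooch — 13 lb, 971 total.
Nothing else within 13 lb beats 971.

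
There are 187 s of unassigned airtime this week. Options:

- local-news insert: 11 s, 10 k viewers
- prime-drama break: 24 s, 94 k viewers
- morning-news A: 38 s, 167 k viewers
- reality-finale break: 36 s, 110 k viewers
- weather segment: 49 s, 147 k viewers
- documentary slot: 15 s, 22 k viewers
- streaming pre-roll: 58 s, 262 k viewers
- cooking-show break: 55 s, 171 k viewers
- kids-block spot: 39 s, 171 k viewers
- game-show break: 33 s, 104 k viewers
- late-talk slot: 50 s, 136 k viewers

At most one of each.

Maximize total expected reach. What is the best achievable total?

Greedy by ratio would take local-news insert + prime-drama break + morning-news A + documentary slot + streaming pre-roll + kids-block spot: 185 s used, total 726.
Dropping local-news insert and prime-drama break and documentary slot frees 50 s; slotting in weather segment (49 s) lifts the total to 747 at 184 s.
That's the maximum — no swap from here does better than 747.

747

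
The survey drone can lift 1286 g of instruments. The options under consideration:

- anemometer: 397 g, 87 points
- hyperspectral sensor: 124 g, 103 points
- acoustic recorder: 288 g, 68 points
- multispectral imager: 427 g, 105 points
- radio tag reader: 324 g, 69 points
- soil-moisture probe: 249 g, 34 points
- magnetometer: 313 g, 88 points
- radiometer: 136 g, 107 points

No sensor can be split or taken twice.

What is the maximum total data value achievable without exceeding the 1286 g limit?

Ranking by ratio (data value/g): hyperspectral sensor 0.83, radiometer 0.79, magnetometer 0.28.
Filling by ratio: hyperspectral sensor + multispectral imager + soil-moisture probe + magnetometer + radiometer for 437, with 37 g left unused.
Replace multispectral imager and soil-moisture probe with anemometer + acoustic recorder: the trade gains 16 net, giving 453 at 1258 g.
The spare 28 g is too small for any remaining sensor, and no exchange beats 453.

453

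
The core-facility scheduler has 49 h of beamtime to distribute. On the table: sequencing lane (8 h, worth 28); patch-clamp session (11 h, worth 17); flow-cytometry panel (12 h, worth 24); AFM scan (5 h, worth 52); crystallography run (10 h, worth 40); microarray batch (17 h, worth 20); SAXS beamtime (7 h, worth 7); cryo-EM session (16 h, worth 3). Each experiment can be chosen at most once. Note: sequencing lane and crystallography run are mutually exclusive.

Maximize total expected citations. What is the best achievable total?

140

Density check — AFM scan 10.40, crystallography run 4.00, sequencing lane 3.50 are the best per h.
Patch-clamp session + flow-cytometry panel + AFM scan + crystallography run + SAXS beamtime uses 45 of the 49 h and totals 140.
An exhaustive check of the 256 subsets confirms 140.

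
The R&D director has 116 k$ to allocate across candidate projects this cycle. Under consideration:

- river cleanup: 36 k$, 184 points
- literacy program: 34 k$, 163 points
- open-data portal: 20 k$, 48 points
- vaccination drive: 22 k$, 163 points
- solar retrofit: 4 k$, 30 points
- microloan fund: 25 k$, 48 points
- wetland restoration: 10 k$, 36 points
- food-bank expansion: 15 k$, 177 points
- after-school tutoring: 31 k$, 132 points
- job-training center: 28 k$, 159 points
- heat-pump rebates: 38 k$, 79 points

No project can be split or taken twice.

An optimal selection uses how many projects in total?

The maximum projected impact within 116 k$ is 749.
One optimal bundle: river cleanup + vaccination drive + solar retrofit + wetland restoration + food-bank expansion + job-training center (115 k$).
All optima have 6 projects.

6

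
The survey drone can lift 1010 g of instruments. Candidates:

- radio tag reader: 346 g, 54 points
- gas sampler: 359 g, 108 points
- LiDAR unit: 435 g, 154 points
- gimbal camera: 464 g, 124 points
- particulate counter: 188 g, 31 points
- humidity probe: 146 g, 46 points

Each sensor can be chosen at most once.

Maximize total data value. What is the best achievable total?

308

Density check — LiDAR unit 0.35, humidity probe 0.32, gas sampler 0.30 are the best per g.
Best packing: gas sampler + LiDAR unit + humidity probe — 940 g, 308 total.
The closest alternative, gas sampler + LiDAR unit + particulate counter, reaches only 293.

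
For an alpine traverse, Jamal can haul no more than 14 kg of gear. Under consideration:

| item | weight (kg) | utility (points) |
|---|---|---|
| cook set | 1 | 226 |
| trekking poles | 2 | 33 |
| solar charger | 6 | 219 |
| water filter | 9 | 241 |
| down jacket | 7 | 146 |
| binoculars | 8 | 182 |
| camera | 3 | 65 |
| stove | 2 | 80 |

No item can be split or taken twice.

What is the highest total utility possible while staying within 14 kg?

623

Ranking by ratio (utility/kg): cook set 226.00, stove 40.00, solar charger 36.50.
Best packing: cook set + trekking poles + solar charger + camera + stove — 14 kg, 623 total.
Next best is cook set + solar charger + down jacket at 591 (14 kg) — short by 32.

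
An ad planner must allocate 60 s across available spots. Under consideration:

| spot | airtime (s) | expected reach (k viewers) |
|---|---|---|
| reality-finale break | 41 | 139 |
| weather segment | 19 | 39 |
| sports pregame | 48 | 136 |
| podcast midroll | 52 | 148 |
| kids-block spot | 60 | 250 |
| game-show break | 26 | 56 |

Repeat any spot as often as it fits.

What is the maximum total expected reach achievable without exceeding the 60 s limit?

250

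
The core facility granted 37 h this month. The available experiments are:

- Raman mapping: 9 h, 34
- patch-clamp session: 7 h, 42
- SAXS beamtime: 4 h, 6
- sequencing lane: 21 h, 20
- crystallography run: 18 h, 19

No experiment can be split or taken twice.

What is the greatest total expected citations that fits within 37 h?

The ratio heuristic lands on Raman mapping + patch-clamp session + SAXS beamtime (82) but leaves 17 h idle.
Dropping SAXS beamtime frees 4 h; slotting in sequencing lane (21 h) lifts the total to 96 at 37 h.
That's the maximum — no swap from here does better than 96.

96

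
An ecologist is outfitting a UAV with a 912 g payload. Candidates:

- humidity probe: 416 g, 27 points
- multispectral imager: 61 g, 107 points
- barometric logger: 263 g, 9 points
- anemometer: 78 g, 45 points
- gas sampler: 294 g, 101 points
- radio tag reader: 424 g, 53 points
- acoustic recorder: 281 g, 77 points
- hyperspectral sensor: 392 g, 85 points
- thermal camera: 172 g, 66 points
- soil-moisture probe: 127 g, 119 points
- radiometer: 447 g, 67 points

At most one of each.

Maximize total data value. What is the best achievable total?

449

A density-first pass picks multispectral imager + anemometer + gas sampler + thermal camera + soil-moisture probe — 438 at 732 g.
The 172 g tied up in thermal camera is better spent on acoustic recorder — total rises to 449 (841 g).
Runner-up multispectral imager + anemometer + gas sampler + thermal camera + soil-moisture probe tops out at 438.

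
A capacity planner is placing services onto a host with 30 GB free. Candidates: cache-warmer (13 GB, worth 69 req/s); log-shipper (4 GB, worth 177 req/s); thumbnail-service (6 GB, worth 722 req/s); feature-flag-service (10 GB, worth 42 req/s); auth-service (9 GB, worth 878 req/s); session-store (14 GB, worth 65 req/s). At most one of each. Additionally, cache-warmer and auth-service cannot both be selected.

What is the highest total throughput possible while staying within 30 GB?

1819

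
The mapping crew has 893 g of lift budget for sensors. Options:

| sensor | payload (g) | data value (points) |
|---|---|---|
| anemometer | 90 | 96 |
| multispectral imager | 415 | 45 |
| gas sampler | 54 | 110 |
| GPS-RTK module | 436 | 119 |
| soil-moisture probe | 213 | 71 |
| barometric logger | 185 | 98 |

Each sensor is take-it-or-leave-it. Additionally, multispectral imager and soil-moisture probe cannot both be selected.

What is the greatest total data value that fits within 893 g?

423

Density check — gas sampler 2.04, anemometer 1.07, barometric logger 0.53 are the best per g.
Filling by ratio: anemometer + gas sampler + soil-moisture probe + barometric logger for 375, with 351 g left unused.
Dropping soil-moisture probe frees 213 g; slotting in GPS-RTK module (436 g) lifts the total to 423 at 765 g.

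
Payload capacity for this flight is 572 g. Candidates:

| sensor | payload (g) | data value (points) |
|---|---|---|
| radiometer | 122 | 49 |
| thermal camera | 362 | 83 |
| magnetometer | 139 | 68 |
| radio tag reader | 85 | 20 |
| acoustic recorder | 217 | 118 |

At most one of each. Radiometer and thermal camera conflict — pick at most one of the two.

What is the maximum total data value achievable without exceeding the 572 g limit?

255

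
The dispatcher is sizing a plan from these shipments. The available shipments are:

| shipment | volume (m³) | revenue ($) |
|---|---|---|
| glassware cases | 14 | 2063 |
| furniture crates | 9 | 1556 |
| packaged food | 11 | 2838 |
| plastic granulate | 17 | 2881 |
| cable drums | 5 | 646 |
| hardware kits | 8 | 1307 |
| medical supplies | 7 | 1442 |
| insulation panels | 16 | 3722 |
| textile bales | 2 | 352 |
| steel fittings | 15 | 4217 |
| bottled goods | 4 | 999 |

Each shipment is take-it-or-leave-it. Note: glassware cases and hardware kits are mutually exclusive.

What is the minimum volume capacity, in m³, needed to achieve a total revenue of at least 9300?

Look for the lowest-volume combination reaching 9300.
Taking packaged food + medical supplies + steel fittings + bottled goods gives 9496 (≥ 9300) for 37 m³.
Any bundle with less than 37 m³ falls short of 9300.

37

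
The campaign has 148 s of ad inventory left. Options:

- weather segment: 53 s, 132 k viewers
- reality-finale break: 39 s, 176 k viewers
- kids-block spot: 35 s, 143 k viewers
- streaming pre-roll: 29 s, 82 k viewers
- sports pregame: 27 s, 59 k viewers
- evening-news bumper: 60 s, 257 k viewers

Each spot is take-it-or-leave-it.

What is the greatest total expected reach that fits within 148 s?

Ranking by ratio (expected reach/s): reality-finale break 4.51, evening-news bumper 4.28, kids-block spot 4.09, streaming pre-roll 2.83.
The ratio ordering already packs tightly: reality-finale break + kids-block spot + evening-news bumper, 134 s, 576.

576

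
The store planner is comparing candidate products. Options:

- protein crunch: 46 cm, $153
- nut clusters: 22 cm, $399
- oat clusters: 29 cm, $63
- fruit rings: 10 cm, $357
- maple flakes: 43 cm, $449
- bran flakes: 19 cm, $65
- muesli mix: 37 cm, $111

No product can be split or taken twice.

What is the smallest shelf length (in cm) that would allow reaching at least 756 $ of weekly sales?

32

Minimise cm subject to total weekly sales ≥ 756.
nut clusters + fruit rings: 756 weekly sales at 32 cm.
Any bundle with less than 32 cm falls short of 756.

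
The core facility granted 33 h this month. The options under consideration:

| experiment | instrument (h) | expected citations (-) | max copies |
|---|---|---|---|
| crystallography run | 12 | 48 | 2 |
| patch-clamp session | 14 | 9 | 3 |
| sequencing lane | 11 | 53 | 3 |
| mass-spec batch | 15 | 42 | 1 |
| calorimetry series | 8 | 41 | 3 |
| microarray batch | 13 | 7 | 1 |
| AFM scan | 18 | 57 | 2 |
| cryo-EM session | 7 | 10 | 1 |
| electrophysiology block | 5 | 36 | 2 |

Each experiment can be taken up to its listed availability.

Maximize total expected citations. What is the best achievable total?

A density-first pass picks 2×calorimetry series + cryo-EM session + 2×electrophysiology block — 164 at 33 h.
Dropping 2×calorimetry series and cryo-EM session frees 23 h; slotting in 2×sequencing lane (22 h) lifts the total to 178 at 32 h.

178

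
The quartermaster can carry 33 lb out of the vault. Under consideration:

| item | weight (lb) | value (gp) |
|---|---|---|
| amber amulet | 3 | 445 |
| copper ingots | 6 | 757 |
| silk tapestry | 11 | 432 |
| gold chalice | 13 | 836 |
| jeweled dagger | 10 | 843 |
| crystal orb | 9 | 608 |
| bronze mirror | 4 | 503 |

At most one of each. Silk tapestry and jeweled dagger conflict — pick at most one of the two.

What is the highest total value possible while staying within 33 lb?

Best packing: amber amulet + copper ingots + jeweled dagger + crystal orb + bronze mirror — 32 lb, 3156 total.

3156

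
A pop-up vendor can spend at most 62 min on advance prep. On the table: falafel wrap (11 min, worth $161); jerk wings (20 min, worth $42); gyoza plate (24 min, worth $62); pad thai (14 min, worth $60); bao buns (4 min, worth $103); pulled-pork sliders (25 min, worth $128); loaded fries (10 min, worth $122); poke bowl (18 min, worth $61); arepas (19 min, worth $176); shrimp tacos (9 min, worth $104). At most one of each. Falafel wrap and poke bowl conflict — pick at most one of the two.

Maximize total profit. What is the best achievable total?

666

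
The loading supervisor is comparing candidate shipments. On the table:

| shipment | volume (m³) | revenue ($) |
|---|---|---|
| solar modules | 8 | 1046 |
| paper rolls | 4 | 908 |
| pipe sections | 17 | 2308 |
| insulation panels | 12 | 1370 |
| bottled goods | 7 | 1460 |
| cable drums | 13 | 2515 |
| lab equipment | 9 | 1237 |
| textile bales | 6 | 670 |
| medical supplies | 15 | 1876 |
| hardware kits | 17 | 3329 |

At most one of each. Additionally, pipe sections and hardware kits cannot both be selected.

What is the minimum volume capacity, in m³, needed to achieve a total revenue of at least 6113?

Minimise m³ subject to total revenue ≥ 6113.
paper rolls + bottled goods + cable drums + lab equipment reaches 6120 using 33 m³.
No combination under 33 m³ hits 6113.

33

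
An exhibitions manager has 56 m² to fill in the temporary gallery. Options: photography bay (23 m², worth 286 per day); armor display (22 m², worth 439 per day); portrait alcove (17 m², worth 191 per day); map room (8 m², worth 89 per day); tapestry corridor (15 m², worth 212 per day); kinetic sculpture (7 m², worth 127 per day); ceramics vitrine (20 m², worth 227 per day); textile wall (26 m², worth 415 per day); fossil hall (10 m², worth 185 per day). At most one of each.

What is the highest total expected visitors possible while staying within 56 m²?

981

Taking the top-ratio exhibits first gives armor display + tapestry corridor + kinetic sculpture + fossil hall for 963 (54 m²).
The 25 m² tied up in tapestry corridor and fossil hall is better spent on textile wall — total rises to 981 (55 m²).
Next best is armor display + tapestry corridor + kinetic sculpture + fossil hall at 963 (54 m²) — short by 18.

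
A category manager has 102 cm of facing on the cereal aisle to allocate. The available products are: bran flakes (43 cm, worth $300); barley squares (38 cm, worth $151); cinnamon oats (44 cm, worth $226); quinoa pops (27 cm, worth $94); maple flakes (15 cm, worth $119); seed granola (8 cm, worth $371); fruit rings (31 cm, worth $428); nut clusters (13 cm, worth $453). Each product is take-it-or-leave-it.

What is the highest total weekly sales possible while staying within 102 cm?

Greedy by ratio would take quinoa pops + maple flakes + seed granola + fruit rings + nut clusters: 94 cm used, total 1465.
Replace quinoa pops and maple flakes with bran flakes: the trade gains 87 net, giving 1552 at 95 cm.

1552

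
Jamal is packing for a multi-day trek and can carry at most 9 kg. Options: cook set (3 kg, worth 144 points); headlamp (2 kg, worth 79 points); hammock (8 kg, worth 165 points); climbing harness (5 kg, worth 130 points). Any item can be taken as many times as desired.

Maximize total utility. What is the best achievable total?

432

Ranking by ratio (utility/kg): cook set 48.00, headlamp 39.50, climbing harness 26.00.
Best packing: 3×cook set — 9 kg, 432 total.
That's the maximum — no swap from here does better than 432.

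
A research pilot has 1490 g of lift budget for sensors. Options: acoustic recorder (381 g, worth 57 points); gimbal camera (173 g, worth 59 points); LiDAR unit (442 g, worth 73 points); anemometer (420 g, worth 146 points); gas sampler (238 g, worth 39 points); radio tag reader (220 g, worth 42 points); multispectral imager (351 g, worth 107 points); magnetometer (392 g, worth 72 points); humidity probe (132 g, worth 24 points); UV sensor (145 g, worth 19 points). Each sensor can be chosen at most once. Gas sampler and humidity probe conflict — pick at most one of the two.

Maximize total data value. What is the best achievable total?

408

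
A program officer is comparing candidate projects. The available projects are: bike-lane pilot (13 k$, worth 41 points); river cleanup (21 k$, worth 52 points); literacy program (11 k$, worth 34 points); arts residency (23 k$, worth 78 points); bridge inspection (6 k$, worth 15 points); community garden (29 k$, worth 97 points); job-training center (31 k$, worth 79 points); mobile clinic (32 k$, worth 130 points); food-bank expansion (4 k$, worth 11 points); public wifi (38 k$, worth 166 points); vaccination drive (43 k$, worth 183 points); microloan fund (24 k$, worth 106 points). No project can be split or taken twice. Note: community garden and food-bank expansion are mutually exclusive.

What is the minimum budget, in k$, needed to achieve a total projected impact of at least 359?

Look for the lowest-budget combination reaching 359.
food-bank expansion + public wifi + vaccination drive: 360 projected impact at 85 k$.
Below 85 k$ the best achievable stays under 359.

85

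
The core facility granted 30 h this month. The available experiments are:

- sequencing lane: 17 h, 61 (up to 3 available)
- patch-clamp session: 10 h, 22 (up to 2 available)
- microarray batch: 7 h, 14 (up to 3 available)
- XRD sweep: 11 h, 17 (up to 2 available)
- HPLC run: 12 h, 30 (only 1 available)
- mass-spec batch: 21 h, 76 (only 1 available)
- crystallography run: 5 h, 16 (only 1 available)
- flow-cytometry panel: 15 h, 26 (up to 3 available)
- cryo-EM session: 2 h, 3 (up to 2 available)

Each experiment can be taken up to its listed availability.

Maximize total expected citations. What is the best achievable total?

98

Best packing: mass-spec batch + crystallography run + 2×cryo-EM session — 30 h, 98 total.
No other feasible combination exceeds 98.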